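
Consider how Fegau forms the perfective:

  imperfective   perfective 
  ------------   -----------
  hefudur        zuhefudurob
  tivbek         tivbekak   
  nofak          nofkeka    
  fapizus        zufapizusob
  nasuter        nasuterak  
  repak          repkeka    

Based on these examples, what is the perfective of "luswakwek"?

hefudur and nasuter both end in -r yet inflect differently (zuhefudurob, nasuterak), so the final letter is not what conditions the rule; the last vowel is.
"luswakwek" has last vowel 'e'. The stems whose last vowel is 'e' (nasuter → nasuterak, tivbek → tivbekak) add -ak.
The other patterns: stems whose last vowel is 'u' add zu- … -ob around the stem; stems whose last vowel is 'a' delete the last vowel and add -eka.
So luswakwek → luswakwekak.

luswakwekak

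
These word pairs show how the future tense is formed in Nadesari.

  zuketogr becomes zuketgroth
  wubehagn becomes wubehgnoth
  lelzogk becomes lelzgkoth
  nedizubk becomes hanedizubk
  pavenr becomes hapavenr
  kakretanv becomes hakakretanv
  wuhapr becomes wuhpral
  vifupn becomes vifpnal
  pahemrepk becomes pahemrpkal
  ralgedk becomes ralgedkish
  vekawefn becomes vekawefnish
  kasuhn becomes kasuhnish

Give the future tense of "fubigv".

lelzogk and nedizubk both end in -k yet inflect differently (lelzgkoth, hanedizubk), so the final letter is not what conditions the rule; the second-to-last letter is.
"fubigv" has second-to-last letter 'g'. The stems whose second-to-last letter is 'g' (zuketogr → zuketgroth, wubehagn → wubehgnoth, lelzogk → lelzgkoth) delete the last vowel and add -oth.
The other patterns: stems whose second-to-last letter is 'b' or 'n' add the prefix ha-; stems whose second-to-last letter is 'p' delete the last vowel and add -al; stems whose second-to-last letter is 'd', 'f' or 'h' add -ish.
So fubigv → fubgvoth.

fubgvoth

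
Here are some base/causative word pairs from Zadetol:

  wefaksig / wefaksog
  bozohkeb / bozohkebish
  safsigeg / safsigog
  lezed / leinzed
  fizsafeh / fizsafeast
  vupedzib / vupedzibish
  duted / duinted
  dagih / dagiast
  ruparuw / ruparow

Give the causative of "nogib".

duted and fizsafeh both have last vowel 'e' yet inflect differently (duinted, fizsafeast), so the last vowel is not what conditions the rule; the final letter is.
"nogib" ends in -b. The stems ending in -b (bozohkeb → bozohkebish, vupedzib → vupedzibish) add -ish.
The other patterns: stems ending in -d insert -in- after the first vowel; stems ending in -h drop the final letter and add -ast; stems ending in -g or -w change the last vowel to 'o'.
So nogib → nogibish.

nogibish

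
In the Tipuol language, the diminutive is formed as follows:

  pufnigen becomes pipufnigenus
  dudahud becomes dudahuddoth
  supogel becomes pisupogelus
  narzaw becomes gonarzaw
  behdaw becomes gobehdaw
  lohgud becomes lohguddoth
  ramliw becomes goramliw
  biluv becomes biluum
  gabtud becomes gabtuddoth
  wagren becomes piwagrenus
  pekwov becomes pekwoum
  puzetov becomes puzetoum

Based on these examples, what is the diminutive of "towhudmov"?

towhudmoum

biluv and dudahud both have last vowel 'u' yet inflect differently (biluum, dudahuddoth), so the last vowel is not what conditions the rule; the final letter is.
"towhudmov" ends in -v. The stems ending in -v (biluv → biluum, puzetov → puzetoum, pekwov → pekwoum) drop the final letter and add -um.
So towhudmov → towhudmoum.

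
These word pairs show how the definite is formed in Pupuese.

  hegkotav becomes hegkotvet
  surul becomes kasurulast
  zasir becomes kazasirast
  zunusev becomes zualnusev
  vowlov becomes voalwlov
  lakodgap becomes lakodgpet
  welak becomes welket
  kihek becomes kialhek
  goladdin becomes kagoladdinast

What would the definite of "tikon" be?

kihek and welak both end in -k yet inflect differently (kialhek, welket), so the final letter is not what conditions the rule; the last vowel is.
"tikon" has last vowel 'o'. The one such stem in the data (vowlov → voalwlov) inserts -al- after the first vowel (as do zunusev, kihek), so the same rule applies.
So tikon → tialkon.

tialkon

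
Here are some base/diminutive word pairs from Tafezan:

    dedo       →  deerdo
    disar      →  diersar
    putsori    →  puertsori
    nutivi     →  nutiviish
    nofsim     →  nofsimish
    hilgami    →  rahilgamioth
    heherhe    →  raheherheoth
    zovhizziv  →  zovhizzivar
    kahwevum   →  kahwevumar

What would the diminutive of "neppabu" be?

neppabuish

"neppabu" begins with n-. The stems beginning with n- (nutivi → nutiviish, nofsim → nofsimish) add -ish.
So neppabu → neppabuish.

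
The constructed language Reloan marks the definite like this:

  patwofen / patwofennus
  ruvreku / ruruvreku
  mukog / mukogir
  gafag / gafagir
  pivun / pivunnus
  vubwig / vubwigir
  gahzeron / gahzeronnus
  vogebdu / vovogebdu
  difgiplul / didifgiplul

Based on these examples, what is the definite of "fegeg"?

fegegir

mukog and gahzeron both have last vowel 'o' yet inflect differently (mukogir, gahzeronnus), so the last vowel is not what conditions the rule; the final letter is.
"fegeg" ends in -g. The stems ending in -g (gafag → gafagir, vubwig → vubwigir, mukog → mukogir) add -ir.
The other patterns: stems ending in -n double the final consonant and add -us; stems ending in -l or -u repeat the first consonant+vowel as a prefix.
So fegeg → fegegir.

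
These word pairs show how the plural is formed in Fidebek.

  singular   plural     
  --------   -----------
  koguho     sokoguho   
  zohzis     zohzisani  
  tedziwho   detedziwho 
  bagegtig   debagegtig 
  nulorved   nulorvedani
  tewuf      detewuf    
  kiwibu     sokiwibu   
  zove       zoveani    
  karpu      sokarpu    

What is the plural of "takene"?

detakene

koguho and tedziwho both end in -o yet inflect differently (sokoguho, detedziwho), so the final letter is not what conditions the rule; the first letter is.
"takene" begins with t-. The stems beginning with t- (tewuf → detewuf, tedziwho → detedziwho) add the prefix de-.
The other patterns: stems beginning with n- or z- add -ani; stems beginning with k- add the prefix so-.
So takene → detakene.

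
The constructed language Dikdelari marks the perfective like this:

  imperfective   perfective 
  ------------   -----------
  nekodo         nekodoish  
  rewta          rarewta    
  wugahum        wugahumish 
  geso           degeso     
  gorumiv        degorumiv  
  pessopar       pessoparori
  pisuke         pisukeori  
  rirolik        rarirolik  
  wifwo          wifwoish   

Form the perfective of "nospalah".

nospalahish

geso and nekodo both end in -o yet inflect differently (degeso, nekodoish), so the final letter is not what conditions the rule; the first letter is.
"nospalah" begins with n-. The one such stem in the data (nekodo → nekodoish) adds -ish, so the same rule applies.
So nospalah → nospalahish.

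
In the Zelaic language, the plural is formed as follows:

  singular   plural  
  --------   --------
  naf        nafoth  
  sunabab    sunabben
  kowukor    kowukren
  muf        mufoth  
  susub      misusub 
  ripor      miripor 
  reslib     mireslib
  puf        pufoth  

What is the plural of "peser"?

mipeser

ripor and kowukor both end in -r yet inflect differently (miripor, kowukren), so the final letter is not what conditions the rule; the number of vowels is.
"peser" has 2 vowels. The stems with 2 vowels (ripor → miripor, susub → misusub, reslib → mireslib) add the prefix mi-.
The other patterns: stems with 1 vowel add -oth; stems with 3 vowels delete the last vowel and add -en.
So peser → mipeser.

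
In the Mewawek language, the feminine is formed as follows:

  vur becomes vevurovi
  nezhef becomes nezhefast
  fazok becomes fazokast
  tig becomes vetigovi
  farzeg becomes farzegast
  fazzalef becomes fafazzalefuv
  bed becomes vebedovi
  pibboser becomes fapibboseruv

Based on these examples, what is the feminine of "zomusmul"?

tig and farzeg both end in -g yet inflect differently (vetigovi, farzegast), so the final letter is not what conditions the rule; the number of vowels is.
"zomusmul" has 3 vowels. The stems with 3 vowels (pibboser → fapibboseruv, fazzalef → fafazzalefuv) add fa- … -uv around the stem.
So zomusmul → fazomusmuluv.

fazomusmuluv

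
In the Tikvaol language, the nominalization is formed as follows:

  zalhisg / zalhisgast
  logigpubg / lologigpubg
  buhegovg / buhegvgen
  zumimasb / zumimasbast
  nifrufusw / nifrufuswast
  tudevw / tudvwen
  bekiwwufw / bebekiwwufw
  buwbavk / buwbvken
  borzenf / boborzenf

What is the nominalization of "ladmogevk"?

zalhisg and buhegovg both end in -g yet inflect differently (zalhisgast, buhegvgen), so the final letter is not what conditions the rule; the second-to-last letter is.
"ladmogevk" has second-to-last letter 'v'. The stems whose second-to-last letter is 'v' (buhegovg → buhegvgen, buwbavk → buwbvken, tudevw → tudvwen) delete the last vowel and add -en.
The other patterns: stems whose second-to-last letter is 's' add -ast; stems whose second-to-last letter is 'b', 'f' or 'n' repeat the first consonant+vowel as a prefix.
So ladmogevk → ladmogvken.

ladmogvken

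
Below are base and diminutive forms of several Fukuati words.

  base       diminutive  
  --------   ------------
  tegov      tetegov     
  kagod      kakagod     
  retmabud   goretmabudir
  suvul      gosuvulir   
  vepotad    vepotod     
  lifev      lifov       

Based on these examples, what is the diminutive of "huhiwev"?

"huhiwev" has last vowel 'e'. The one such stem in the data (lifev → lifov) changes the last vowel to 'o' (as does vepotad), so the same rule applies.
So huhiwev → huhiwov.

huhiwov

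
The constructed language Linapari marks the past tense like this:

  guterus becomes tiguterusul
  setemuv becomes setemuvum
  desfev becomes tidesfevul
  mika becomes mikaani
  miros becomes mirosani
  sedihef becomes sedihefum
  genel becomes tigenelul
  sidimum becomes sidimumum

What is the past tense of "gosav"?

"gosav" begins with g-. The stems beginning with g- (genel → tigenelul, guterus → tiguterusul) add ti- … -ul around the stem.
The other patterns: stems beginning with s- add -um; stems beginning with m- add -ani.
So gosav → tigosavul.

tigosavul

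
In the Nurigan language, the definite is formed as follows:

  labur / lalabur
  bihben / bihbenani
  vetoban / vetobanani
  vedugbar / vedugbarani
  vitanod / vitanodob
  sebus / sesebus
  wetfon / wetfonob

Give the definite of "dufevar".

dufevarani

labur and vedugbar both end in -r yet inflect differently (lalabur, vedugbarani), so the final letter is not what conditions the rule; the last vowel is.
"dufevar" has last vowel 'a'. The stems whose last vowel is 'a' (vedugbar → vedugbarani, vetoban → vetobanani) add -ani.
The other patterns: stems whose last vowel is 'u' repeat the first consonant+vowel as a prefix; stems whose last vowel is 'o' add -ob.
So dufevar → dufevarani.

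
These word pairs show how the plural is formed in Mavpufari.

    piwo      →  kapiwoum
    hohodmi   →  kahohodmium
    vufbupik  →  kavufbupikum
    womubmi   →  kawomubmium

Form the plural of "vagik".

kavagikum

Every pair shown (piwo → kapiwoum, hohodmi → kahohodmium, vufbupik → kavufbupikum, …) follows the same rule: add ka- … -um around the stem.
So vagik → kavagikum.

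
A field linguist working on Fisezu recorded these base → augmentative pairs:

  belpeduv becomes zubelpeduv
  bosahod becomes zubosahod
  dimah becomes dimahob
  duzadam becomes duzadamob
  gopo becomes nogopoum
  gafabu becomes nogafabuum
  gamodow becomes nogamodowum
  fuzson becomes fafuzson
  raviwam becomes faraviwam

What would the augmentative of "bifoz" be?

duzadam and raviwam both end in -m yet inflect differently (duzadamob, faraviwam), so the final letter is not what conditions the rule; the first letter is.
"bifoz" begins with b-. The stems beginning with b- (belpeduv → zubelpeduv, bosahod → zubosahod) add the prefix zu-.
The other patterns: stems beginning with d- add -ob; stems beginning with g- add no- … -um around the stem; stems beginning with f- or r- add the prefix fa-.
So bifoz → zubifoz.

zubifoz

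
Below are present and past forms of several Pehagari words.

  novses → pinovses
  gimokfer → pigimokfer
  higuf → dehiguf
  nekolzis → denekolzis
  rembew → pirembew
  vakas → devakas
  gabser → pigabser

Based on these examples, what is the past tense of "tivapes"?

pitivapes

"tivapes" has last vowel 'e'. The stems whose last vowel is 'e' (gabser → pigabser, gimokfer → pigimokfer, rembew → pirembew) add the prefix pi-.
So tivapes → pitivapes.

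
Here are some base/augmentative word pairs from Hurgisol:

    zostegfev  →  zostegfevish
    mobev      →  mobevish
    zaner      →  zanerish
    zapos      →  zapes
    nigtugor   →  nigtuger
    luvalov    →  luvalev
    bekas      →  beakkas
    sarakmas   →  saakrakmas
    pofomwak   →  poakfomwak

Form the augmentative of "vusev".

vusevish

zaner and nigtugor both end in -r yet inflect differently (zanerish, nigtuger), so the final letter is not what conditions the rule; the last vowel is.
"vusev" has last vowel 'e'. The stems whose last vowel is 'e' (zostegfev → zostegfevish, mobev → mobevish, zaner → zanerish) add -ish.
The other patterns: stems whose last vowel is 'o' change the last vowel to 'e'; stems whose last vowel is 'a' insert -ak- after the first vowel.
So vusev → vusevish.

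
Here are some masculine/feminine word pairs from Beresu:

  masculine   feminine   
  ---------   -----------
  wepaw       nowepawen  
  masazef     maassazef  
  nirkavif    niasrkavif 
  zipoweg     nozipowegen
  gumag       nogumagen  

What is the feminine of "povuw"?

nopovuwen

"povuw" ends in -w. The one such stem in the data (wepaw → nowepawen) adds no- … -en around the stem, so the same rule applies.
The other pattern: stems ending in -f insert -as- after the first vowel.
So povuw → nopovuwen.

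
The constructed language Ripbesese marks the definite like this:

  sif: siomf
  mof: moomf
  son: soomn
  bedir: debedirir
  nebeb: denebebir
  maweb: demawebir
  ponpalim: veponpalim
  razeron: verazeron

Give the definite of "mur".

muomr

son and razeron both end in -n yet inflect differently (soomn, verazeron), so the final letter is not what conditions the rule; the number of vowels is.
"mur" has 1 vowel. The stems with 1 vowel (sif → siomf, mof → moomf, son → soomn) insert -om- after the first vowel.
So mur → muomr.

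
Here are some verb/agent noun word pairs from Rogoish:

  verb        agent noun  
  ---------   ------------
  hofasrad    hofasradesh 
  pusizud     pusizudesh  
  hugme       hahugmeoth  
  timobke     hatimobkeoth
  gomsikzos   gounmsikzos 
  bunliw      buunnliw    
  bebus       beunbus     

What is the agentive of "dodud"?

pusizud and bebus both have last vowel 'u' yet inflect differently (pusizudesh, beunbus), so the last vowel is not what conditions the rule; the final letter is.
"dodud" ends in -d. The stems ending in -d (hofasrad → hofasradesh, pusizud → pusizudesh) add -esh.
So dodud → dodudesh.

dodudesh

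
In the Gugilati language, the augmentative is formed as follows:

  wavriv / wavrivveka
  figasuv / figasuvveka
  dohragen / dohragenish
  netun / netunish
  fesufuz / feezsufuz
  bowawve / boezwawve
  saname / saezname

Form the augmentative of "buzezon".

figasuv and netun both have last vowel 'u' yet inflect differently (figasuvveka, netunish), so the last vowel is not what conditions the rule; the final letter is.
"buzezon" ends in -n. The stems ending in -n (dohragen → dohragenish, netun → netunish) add -ish.
The other patterns: stems ending in -v double the final consonant and add -eka; stems ending in -e or -z insert -ez- after the first vowel.
So buzezon → buzezonish.

buzezonish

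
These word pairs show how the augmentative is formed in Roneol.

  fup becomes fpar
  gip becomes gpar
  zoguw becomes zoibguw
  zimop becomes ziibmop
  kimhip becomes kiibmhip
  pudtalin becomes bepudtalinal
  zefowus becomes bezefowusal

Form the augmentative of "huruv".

huibruv

fup and zimop both end in -p yet inflect differently (fpar, ziibmop), so the final letter is not what conditions the rule; the number of vowels is.
"huruv" has 2 vowels. The stems with 2 vowels (zoguw → zoibguw, zimop → ziibmop, kimhip → kiibmhip) insert -ib- after the first vowel.
So huruv → huibruv.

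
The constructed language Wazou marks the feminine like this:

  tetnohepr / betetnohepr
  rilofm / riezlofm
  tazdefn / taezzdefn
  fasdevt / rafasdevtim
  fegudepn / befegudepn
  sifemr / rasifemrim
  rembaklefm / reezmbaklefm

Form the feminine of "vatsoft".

vaeztsoft

fegudepn and tazdefn both end in -n yet inflect differently (befegudepn, taezzdefn), so the final letter is not what conditions the rule; the second-to-last letter is.
"vatsoft" has second-to-last letter 'f'. The stems whose second-to-last letter is 'f' (rembaklefm → reezmbaklefm, rilofm → riezlofm, tazdefn → taezzdefn) insert -ez- after the first vowel.
So vatsoft → vaeztsoft.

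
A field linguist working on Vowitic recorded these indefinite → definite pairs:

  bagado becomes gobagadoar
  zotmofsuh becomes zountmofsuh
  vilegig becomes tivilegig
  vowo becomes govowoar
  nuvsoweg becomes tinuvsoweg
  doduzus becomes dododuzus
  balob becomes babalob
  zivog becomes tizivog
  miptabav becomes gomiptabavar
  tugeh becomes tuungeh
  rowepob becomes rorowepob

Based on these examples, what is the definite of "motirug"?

vowo and zivog both have last vowel 'o' yet inflect differently (govowoar, tizivog), so the last vowel is not what conditions the rule; the final letter is.
"motirug" ends in -g. The stems ending in -g (vilegig → tivilegig, zivog → tizivog, nuvsoweg → tinuvsoweg) add the prefix ti-.
The other patterns: stems ending in -o or -v add go- … -ar around the stem; stems ending in -h insert -un- after the first vowel; stems ending in -b or -s repeat the first consonant+vowel as a prefix.
So motirug → timotirug.

timotirug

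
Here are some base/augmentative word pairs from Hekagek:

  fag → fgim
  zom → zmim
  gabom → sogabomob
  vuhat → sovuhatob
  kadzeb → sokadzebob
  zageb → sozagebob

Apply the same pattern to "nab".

"nab" has 1 vowel. The stems with 1 vowel (fag → fgim, zom → zmim) delete the last vowel and add -im.
So nab → nbim.

nbim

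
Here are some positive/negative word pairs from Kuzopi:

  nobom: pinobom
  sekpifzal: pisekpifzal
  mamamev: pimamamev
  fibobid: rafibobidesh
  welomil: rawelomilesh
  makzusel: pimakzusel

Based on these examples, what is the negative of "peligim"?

rapeligimesh

welomil and sekpifzal both end in -l yet inflect differently (rawelomilesh, pisekpifzal), so the final letter is not what conditions the rule; the last vowel is.
"peligim" has last vowel 'i'. The stems whose last vowel is 'i' (welomil → rawelomilesh, fibobid → rafibobidesh) add ra- … -esh around the stem.
The other pattern: stems whose last vowel is 'a', 'e' or 'o' add the prefix pi-.
So peligim → rapeligimesh.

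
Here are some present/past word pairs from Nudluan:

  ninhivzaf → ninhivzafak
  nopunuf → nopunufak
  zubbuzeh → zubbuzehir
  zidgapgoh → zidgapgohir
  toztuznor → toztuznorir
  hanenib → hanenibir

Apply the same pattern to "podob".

podobir

ninhivzaf and zubbuzeh both have 3 vowels yet inflect differently (ninhivzafak, zubbuzehir), so the number of vowels is not what conditions the rule; the final letter is.
"podob" ends in -b. The one such stem in the data (hanenib → hanenibir) adds -ir, so the same rule applies.
The other pattern: stems ending in -f add -ak.
So podob → podobir.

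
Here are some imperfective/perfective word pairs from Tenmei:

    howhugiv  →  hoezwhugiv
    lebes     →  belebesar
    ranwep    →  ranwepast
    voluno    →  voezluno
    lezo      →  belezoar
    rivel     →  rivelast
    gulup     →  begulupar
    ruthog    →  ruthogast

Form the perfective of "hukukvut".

huezkukvut

ranwep and gulup both end in -p yet inflect differently (ranwepast, begulupar), so the final letter is not what conditions the rule; the first letter is.
"hukukvut" begins with h-. The one such stem in the data (howhugiv → hoezwhugiv) inserts -ez- after the first vowel (as does voluno), so the same rule applies.
So hukukvut → huezkukvut.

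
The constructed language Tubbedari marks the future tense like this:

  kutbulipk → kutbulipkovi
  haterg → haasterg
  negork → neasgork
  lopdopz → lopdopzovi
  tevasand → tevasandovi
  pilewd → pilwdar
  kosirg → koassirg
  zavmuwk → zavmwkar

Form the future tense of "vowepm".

vowepmovi

zavmuwk and negork both end in -k yet inflect differently (zavmwkar, neasgork), so the final letter is not what conditions the rule; the second-to-last letter is.
"vowepm" has second-to-last letter 'p'. The stems whose second-to-last letter is 'p' (kutbulipk → kutbulipkovi, lopdopz → lopdopzovi) add -ovi.
The other patterns: stems whose second-to-last letter is 'w' delete the last vowel and add -ar; stems whose second-to-last letter is 'r' insert -as- after the first vowel.
So vowepm → vowepmovi.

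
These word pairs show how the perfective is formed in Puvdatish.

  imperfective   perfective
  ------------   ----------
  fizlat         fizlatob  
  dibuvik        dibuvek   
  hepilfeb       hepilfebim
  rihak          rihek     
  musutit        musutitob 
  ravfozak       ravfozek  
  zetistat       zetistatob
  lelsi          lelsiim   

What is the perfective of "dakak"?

fizlat and rihak both have last vowel 'a' yet inflect differently (fizlatob, rihek), so the last vowel is not what conditions the rule; the final letter is.
"dakak" ends in -k. The stems ending in -k (rihak → rihek, ravfozak → ravfozek, dibuvik → dibuvek) change the last vowel to 'e'.
So dakak → dakek.

dakek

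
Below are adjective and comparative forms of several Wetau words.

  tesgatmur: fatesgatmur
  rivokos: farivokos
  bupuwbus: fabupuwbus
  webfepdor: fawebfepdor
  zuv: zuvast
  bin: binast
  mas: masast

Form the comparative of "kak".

kakast

rivokos and mas both end in -s yet inflect differently (farivokos, masast), so the final letter is not what conditions the rule; the number of vowels is.
"kak" has 1 vowel. The stems with 1 vowel (zuv → zuvast, bin → binast, mas → masast) add -ast.
The other pattern: stems with 3 vowels add the prefix fa-.
So kak → kakast.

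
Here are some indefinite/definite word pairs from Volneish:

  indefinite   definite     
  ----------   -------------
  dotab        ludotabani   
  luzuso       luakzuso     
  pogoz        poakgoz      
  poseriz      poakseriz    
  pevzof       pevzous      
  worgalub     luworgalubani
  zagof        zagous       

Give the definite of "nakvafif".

nakvafius

pevzof and luzuso both have last vowel 'o' yet inflect differently (pevzous, luakzuso), so the last vowel is not what conditions the rule; the final letter is.
"nakvafif" ends in -f. The stems ending in -f (pevzof → pevzous, zagof → zagous) drop the final letter and add -us.
So nakvafif → nakvafius.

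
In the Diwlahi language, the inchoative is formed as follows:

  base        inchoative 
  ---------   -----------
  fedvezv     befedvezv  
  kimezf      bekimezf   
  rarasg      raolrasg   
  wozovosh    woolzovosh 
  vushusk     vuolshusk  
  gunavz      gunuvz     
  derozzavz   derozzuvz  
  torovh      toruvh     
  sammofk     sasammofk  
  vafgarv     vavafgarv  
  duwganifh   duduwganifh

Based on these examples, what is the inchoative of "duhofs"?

wozovosh and torovh both end in -h yet inflect differently (woolzovosh, toruvh), so the final letter is not what conditions the rule; the second-to-last letter is.
"duhofs" has second-to-last letter 'f'. The stems whose second-to-last letter is 'f' (sammofk → sasammofk, duwganifh → duduwganifh) repeat the first consonant+vowel as a prefix.
So duhofs → duduhofs.

duduhofs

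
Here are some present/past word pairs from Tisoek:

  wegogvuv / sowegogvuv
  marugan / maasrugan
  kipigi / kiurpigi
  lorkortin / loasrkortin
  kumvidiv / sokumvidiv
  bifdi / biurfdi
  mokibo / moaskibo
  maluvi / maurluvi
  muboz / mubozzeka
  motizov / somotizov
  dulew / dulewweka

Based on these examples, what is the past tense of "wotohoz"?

muboz and motizov both have last vowel 'o' yet inflect differently (mubozzeka, somotizov), so the last vowel is not what conditions the rule; the final letter is.
"wotohoz" ends in -z. The one such stem in the data (muboz → mubozzeka) doubles the final consonant and adds -eka (as does dulew), so the same rule applies.
So wotohoz → wotohozzeka.

wotohozzeka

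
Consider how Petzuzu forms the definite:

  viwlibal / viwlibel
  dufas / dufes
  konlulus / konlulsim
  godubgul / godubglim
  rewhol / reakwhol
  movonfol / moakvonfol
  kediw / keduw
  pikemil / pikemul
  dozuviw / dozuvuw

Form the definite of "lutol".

luaktol

"lutol" has last vowel 'o'. The stems whose last vowel is 'o' (rewhol → reakwhol, movonfol → moakvonfol) insert -ak- after the first vowel.
The other patterns: stems whose last vowel is 'a' change the last vowel to 'e'; stems whose last vowel is 'u' delete the last vowel and add -im; stems whose last vowel is 'i' change the last vowel to 'u'.
So lutol → luaktol.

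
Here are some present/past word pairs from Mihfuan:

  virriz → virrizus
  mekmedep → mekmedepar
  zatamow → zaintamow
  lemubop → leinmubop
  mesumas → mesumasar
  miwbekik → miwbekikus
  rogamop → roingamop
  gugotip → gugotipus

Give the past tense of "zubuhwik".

zubuhwikus

"zubuhwik" has last vowel 'i'. The stems whose last vowel is 'i' (gugotip → gugotipus, miwbekik → miwbekikus, virriz → virrizus) add -us.
The other patterns: stems whose last vowel is 'o' insert -in- after the first vowel; stems whose last vowel is 'a' or 'e' add -ar.
So zubuhwik → zubuhwikus.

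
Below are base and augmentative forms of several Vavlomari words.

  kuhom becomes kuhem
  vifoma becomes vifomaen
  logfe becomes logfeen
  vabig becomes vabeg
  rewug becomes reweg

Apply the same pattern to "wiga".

"wiga" ends in a vowel. The stems ending in a vowel (vifoma → vifomaen, logfe → logfeen) add -en.
The other pattern: stems ending in a consonant change the last vowel to 'e'.
So wiga → wigaen.

wigaen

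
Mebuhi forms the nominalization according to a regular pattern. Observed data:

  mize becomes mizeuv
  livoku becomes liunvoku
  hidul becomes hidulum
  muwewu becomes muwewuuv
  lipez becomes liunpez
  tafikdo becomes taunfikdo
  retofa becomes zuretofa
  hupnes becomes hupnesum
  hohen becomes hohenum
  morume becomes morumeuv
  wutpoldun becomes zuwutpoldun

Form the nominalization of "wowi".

zuwowi

livoku and muwewu both end in -u yet inflect differently (liunvoku, muwewuuv), so the final letter is not what conditions the rule; the first letter is.
"wowi" begins with w-. The one such stem in the data (wutpoldun → zuwutpoldun) adds the prefix zu-, so the same rule applies.
So wowi → zuwowi.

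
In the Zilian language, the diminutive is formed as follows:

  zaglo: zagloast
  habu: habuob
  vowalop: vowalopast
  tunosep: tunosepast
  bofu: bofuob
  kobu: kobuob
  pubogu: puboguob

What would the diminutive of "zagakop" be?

zagakopast

pubogu and vowalop both have 3 vowels yet inflect differently (puboguob, vowalopast), so the number of vowels is not what conditions the rule; the final letter is.
"zagakop" ends in -p. The stems ending in -p (vowalop → vowalopast, tunosep → tunosepast) add -ast.
The other pattern: stems ending in -u add -ob.
So zagakop → zagakopast.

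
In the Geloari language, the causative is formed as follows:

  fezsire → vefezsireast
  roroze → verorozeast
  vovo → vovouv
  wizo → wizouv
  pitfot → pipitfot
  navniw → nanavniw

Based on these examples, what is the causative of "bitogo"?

bitogouv

"bitogo" ends in -o. The stems ending in -o (vovo → vovouv, wizo → wizouv) add -uv.
So bitogo → bitogouv.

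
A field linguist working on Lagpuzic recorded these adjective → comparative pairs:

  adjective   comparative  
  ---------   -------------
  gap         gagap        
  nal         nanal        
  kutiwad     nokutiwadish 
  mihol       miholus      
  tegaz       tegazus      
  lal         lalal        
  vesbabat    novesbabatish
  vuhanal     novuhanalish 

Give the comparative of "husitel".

nohusitelish

"husitel" has 3 vowels. The stems with 3 vowels (kutiwad → nokutiwadish, vesbabat → novesbabatish, vuhanal → novuhanalish) add no- … -ish around the stem.
So husitel → nohusitelish.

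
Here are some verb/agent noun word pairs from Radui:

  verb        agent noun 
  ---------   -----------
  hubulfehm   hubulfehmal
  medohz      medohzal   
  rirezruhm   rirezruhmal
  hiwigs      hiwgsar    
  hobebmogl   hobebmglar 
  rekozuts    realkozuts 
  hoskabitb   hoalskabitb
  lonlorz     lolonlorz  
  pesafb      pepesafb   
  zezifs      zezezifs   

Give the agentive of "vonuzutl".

voalnuzutl

hiwigs and rekozuts both end in -s yet inflect differently (hiwgsar, realkozuts), so the final letter is not what conditions the rule; the second-to-last letter is.
"vonuzutl" has second-to-last letter 't'. The stems whose second-to-last letter is 't' (rekozuts → realkozuts, hoskabitb → hoalskabitb) insert -al- after the first vowel.
So vonuzutl → voalnuzutl.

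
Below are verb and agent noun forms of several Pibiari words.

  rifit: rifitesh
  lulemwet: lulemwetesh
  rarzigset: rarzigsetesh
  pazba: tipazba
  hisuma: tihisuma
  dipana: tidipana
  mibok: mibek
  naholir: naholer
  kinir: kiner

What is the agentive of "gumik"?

"gumik" ends in -k. The one such stem in the data (mibok → mibek) changes the last vowel to 'e' (as do naholir, kinir), so the same rule applies.
So gumik → gumek.

gumek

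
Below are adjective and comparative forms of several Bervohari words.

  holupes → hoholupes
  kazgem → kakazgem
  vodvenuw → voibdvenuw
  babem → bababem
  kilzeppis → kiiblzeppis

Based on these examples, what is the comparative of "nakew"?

holupes and kilzeppis both end in -s yet inflect differently (hoholupes, kiiblzeppis), so the final letter is not what conditions the rule; the last vowel is.
"nakew" has last vowel 'e'. The stems whose last vowel is 'e' (holupes → hoholupes, babem → bababem, kazgem → kakazgem) repeat the first consonant+vowel as a prefix.
The other pattern: stems whose last vowel is 'i' or 'u' insert -ib- after the first vowel.
So nakew → nanakew.

nanakew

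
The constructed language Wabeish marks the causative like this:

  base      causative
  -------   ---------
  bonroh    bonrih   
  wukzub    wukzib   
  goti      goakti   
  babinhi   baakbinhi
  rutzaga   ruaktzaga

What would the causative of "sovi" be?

babinhi and bonroh both begin with b- yet inflect differently (baakbinhi, bonrih), so the first letter is not what conditions the rule; whether the stem ends in a vowel or a consonant is.
"sovi" ends in a vowel. The stems ending in a vowel (babinhi → baakbinhi, rutzaga → ruaktzaga, goti → goakti) insert -ak- after the first vowel.
So sovi → soakvi.

soakvi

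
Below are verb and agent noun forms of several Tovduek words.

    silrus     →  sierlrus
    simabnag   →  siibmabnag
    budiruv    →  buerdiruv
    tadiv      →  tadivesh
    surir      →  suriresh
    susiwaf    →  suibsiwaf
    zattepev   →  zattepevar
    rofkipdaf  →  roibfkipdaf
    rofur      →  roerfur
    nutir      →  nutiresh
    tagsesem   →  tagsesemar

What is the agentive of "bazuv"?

"bazuv" has last vowel 'u'. The stems whose last vowel is 'u' (silrus → sierlrus, budiruv → buerdiruv, rofur → roerfur) insert -er- after the first vowel.
The other patterns: stems whose last vowel is 'i' add -esh; stems whose last vowel is 'a' insert -ib- after the first vowel; stems whose last vowel is 'e' add -ar.
So bazuv → baerzuv.

baerzuv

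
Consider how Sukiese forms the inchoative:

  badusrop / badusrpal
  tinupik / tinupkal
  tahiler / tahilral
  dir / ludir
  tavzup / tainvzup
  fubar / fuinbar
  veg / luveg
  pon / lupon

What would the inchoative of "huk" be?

luhuk

dir and fubar both end in -r yet inflect differently (ludir, fuinbar), so the final letter is not what conditions the rule; the number of vowels is.
"huk" has 1 vowel. The stems with 1 vowel (veg → luveg, dir → ludir, pon → lupon) add the prefix lu-.
So huk → luhuk.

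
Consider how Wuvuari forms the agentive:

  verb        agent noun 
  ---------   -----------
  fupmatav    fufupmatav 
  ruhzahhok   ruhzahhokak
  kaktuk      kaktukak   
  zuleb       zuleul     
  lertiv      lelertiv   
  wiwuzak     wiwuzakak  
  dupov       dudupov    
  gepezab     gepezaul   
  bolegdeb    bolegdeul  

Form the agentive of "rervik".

gepezab and wiwuzak both have last vowel 'a' yet inflect differently (gepezaul, wiwuzakak), so the last vowel is not what conditions the rule; the final letter is.
"rervik" ends in -k. The stems ending in -k (wiwuzak → wiwuzakak, ruhzahhok → ruhzahhokak, kaktuk → kaktukak) add -ak.
The other patterns: stems ending in -b drop the final letter and add -ul; stems ending in -v repeat the first consonant+vowel as a prefix.
So rervik → rervikak.

rervikak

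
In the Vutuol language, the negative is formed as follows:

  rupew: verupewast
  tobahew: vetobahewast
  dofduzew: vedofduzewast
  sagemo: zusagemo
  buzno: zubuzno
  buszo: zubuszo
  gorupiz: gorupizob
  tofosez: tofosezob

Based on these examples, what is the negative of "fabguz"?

"fabguz" ends in -z. The stems ending in -z (gorupiz → gorupizob, tofosez → tofosezob) add -ob.
The other patterns: stems ending in -w add ve- … -ast around the stem; stems ending in -o add the prefix zu-.
So fabguz → fabguzob.

fabguzob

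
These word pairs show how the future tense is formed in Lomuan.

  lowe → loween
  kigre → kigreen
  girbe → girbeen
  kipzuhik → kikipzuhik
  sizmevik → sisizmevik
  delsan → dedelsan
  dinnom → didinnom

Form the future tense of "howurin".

kigre and kipzuhik both begin with k- yet inflect differently (kigreen, kikipzuhik), so the first letter is not what conditions the rule; the final letter is.
"howurin" ends in -n. The one such stem in the data (delsan → dedelsan) repeats the first consonant+vowel as a prefix (as do kipzuhik, sizmevik), so the same rule applies.
So howurin → hohowurin.

hohowurin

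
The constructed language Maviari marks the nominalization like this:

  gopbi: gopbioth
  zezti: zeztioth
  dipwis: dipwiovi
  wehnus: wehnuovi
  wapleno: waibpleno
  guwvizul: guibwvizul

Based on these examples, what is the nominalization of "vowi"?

"vowi" ends in -i. The stems ending in -i (gopbi → gopbioth, zezti → zeztioth) add -oth.
So vowi → vowioth.

vowioth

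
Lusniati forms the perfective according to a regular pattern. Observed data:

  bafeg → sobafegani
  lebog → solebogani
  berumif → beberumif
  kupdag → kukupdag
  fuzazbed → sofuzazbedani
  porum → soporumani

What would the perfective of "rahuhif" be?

rarahuhif

kupdag and bafeg both end in -g yet inflect differently (kukupdag, sobafegani), so the final letter is not what conditions the rule; the last vowel is.
"rahuhif" has last vowel 'i'. The one such stem in the data (berumif → beberumif) repeats the first consonant+vowel as a prefix (as does kupdag), so the same rule applies.
So rahuhif → rarahuhif.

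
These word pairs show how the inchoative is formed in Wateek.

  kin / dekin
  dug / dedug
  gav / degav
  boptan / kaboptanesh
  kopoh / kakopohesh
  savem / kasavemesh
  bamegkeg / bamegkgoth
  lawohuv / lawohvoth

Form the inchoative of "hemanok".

kin and boptan both end in -n yet inflect differently (dekin, kaboptanesh), so the final letter is not what conditions the rule; the number of vowels is.
"hemanok" has 3 vowels. The stems with 3 vowels (bamegkeg → bamegkgoth, lawohuv → lawohvoth) delete the last vowel and add -oth.
So hemanok → hemankoth.

hemankoth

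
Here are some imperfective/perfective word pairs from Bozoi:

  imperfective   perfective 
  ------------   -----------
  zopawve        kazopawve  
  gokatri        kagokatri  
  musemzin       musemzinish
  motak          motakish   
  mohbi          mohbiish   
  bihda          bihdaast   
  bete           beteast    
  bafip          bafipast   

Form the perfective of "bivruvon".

"bivruvon" begins with b-. The stems beginning with b- (bihda → bihdaast, bete → beteast, bafip → bafipast) add -ast.
So bivruvon → bivruvonast.

bivruvonast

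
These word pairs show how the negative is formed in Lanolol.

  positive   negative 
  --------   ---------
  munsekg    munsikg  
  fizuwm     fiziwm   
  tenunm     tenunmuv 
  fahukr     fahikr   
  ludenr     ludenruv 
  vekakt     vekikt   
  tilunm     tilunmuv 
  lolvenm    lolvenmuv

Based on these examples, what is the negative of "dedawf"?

dediwf

ludenr and fahukr both end in -r yet inflect differently (ludenruv, fahikr), so the final letter is not what conditions the rule; the second-to-last letter is.
"dedawf" has second-to-last letter 'w'. The one such stem in the data (fizuwm → fiziwm) changes the last vowel to 'i' (as do vekakt, fahukr), so the same rule applies.
The other pattern: stems whose second-to-last letter is 'n' add -uv.
So dedawf → dediwf.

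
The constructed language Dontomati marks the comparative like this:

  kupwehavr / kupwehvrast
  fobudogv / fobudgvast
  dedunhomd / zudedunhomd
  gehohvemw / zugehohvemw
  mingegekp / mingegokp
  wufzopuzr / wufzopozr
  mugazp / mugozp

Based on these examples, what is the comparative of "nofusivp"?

kupwehavr and wufzopuzr both end in -r yet inflect differently (kupwehvrast, wufzopozr), so the final letter is not what conditions the rule; the second-to-last letter is.
"nofusivp" has second-to-last letter 'v'. The one such stem in the data (kupwehavr → kupwehvrast) deletes the last vowel and adds -ast (as does fobudogv), so the same rule applies.
The other patterns: stems whose second-to-last letter is 'm' add the prefix zu-; stems whose second-to-last letter is 'k' or 'z' change the last vowel to 'o'.
So nofusivp → nofusvpast.

nofusvpast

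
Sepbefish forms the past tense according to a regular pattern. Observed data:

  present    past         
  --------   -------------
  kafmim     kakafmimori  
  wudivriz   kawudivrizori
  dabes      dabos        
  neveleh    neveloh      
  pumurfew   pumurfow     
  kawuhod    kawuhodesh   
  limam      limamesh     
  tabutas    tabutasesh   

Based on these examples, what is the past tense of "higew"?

higow

kafmim and limam both end in -m yet inflect differently (kakafmimori, limamesh), so the final letter is not what conditions the rule; the last vowel is.
"higew" has last vowel 'e'. The stems whose last vowel is 'e' (dabes → dabos, neveleh → neveloh, pumurfew → pumurfow) change the last vowel to 'o'.
The other patterns: stems whose last vowel is 'i' add ka- … -ori around the stem; stems whose last vowel is 'a' or 'o' add -esh.
So higew → higow.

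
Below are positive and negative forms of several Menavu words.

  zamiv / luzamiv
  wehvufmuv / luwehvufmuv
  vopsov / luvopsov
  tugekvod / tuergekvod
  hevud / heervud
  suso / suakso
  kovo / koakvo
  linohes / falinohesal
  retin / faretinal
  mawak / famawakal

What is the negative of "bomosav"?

lubomosav

vopsov and tugekvod both have last vowel 'o' yet inflect differently (luvopsov, tuergekvod), so the last vowel is not what conditions the rule; the final letter is.
"bomosav" ends in -v. The stems ending in -v (zamiv → luzamiv, wehvufmuv → luwehvufmuv, vopsov → luvopsov) add the prefix lu-.
The other patterns: stems ending in -d insert -er- after the first vowel; stems ending in -o insert -ak- after the first vowel; stems ending in -k, -n or -s add fa- … -al around the stem.
So bomosav → lubomosav.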